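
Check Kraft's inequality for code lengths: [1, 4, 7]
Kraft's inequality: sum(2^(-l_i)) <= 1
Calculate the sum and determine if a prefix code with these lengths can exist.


Sum = 2^(-1) + 2^(-4) + 2^(-7)
    = 0.5 + 0.0625 + 0.0078125
    = 73/128 = 0.5703125
Since 0.5703125 <= 1, Kraft's inequality IS satisfied.
A prefix code with these lengths CAN exist.

Kraft sum = 0.5703125. Satisfied.


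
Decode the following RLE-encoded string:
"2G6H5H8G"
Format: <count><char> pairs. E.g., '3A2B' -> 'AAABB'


Expanding each <count><char> pair:
  2G -> 'GG'
  6H -> 'HHHHHH'
  5H -> 'HHHHH'
  8G -> 'GGGGGGGG'

Decoded = GGHHHHHHHHHHHGGGGGGGG


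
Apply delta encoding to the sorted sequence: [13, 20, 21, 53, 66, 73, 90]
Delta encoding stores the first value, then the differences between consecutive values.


First value: 13
Deltas:
  20 - 13 = 7
  21 - 20 = 1
  53 - 21 = 32
  66 - 53 = 13
  73 - 66 = 7
  90 - 73 = 17


Delta encoded: [13, 7, 1, 32, 13, 7, 17]


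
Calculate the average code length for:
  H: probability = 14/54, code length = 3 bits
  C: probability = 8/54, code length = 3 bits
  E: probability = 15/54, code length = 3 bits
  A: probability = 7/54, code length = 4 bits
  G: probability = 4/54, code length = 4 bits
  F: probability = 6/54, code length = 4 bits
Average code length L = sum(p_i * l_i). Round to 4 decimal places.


Weighted contributions p_i * l_i:
  H: (14/54) * 3 = 42/54
  C: (8/54) * 3 = 24/54
  E: (15/54) * 3 = 45/54
  A: (7/54) * 4 = 28/54
  G: (4/54) * 4 = 16/54
  F: (6/54) * 4 = 24/54
Sum = (42 + 24 + 45 + 28 + 16 + 24)/54 = 179/54

L = 179/54 = 3.3148 bits/symbol


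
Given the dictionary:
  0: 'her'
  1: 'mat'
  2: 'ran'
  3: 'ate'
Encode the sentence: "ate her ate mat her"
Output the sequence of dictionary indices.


Look up each word in the dictionary:
  'ate' -> 3
  'her' -> 0
  'ate' -> 3
  'mat' -> 1
  'her' -> 0

Encoded: [3, 0, 3, 1, 0]


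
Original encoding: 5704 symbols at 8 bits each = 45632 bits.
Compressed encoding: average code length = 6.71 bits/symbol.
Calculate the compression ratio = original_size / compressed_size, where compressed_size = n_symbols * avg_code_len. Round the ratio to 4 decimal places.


original_size = n_symbols * orig_bits = 5704 * 8 = 45632 bits
compressed_size = n_symbols * avg_code_len = 5704 * 6.71 = 38273.84 bits
ratio = original_size / compressed_size = 45632 / 38273.84 = 1.1923

Compression ratio = 1.1923


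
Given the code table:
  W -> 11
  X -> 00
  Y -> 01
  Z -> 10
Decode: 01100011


Decoding:
01 -> Y
10 -> Z
00 -> X
11 -> W


Result: YZXW


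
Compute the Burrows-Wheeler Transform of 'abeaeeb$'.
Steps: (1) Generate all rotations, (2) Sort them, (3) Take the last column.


Rotations (sorted):
  0: $abeaeeb -> last char: b
  1: abeaeeb$ -> last char: $
  2: aeeb$abe -> last char: e
  3: b$abeaee -> last char: e
  4: beaeeb$a -> last char: a
  5: eaeeb$ab -> last char: b
  6: eb$abeae -> last char: e
  7: eeb$abea -> last char: a


BWT = b$eeabea


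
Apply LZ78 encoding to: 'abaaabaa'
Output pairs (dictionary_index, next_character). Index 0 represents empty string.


LZ78 encoding steps:
Dictionary: {0: ''}
Step 1: w='' (idx 0), next='a' -> output (0, 'a'), add 'a' as idx 1
Step 2: w='' (idx 0), next='b' -> output (0, 'b'), add 'b' as idx 2
Step 3: w='a' (idx 1), next='a' -> output (1, 'a'), add 'aa' as idx 3
Step 4: w='a' (idx 1), next='b' -> output (1, 'b'), add 'ab' as idx 4
Step 5: w='aa' (idx 3), end of input -> output (3, '')


Encoded: [(0, 'a'), (0, 'b'), (1, 'a'), (1, 'b'), (3, '')]


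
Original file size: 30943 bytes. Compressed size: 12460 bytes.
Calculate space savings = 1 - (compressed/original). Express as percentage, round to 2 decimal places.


ratio = compressed/original = 12460/30943 = 0.402676
savings = 1 - ratio = 1 - 0.402676 = 0.597324
as a percentage: 0.597324 * 100 = 59.73%

Space savings = 1 - 12460/30943 = 59.73%


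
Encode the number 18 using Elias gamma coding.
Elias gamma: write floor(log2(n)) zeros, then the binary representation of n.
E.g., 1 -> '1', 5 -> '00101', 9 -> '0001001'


num_bits = floor(log2(18)) + 1 = 5
leading_zeros = num_bits - 1 = 4
binary(18) = 10010

Elias gamma(18) = '0000' + '10010' = 000010010 (9 bits)


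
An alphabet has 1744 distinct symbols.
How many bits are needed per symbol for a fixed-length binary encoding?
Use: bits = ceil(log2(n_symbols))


log2(1744) = 10.7682
Bracket: 2^10 = 1024 < 1744 <= 2^11 = 2048
So ceil(log2(1744)) = 11

bits = ceil(log2(1744)) = ceil(10.7682) = 11 bits


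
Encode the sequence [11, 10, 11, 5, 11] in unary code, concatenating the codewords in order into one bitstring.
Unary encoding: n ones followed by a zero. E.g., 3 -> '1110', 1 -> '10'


Encode each number as n ones followed by a terminating 0:
  11 -> 111111111110 (12 bits)
  10 -> 11111111110 (11 bits)
  11 -> 111111111110 (12 bits)
  5 -> 111110 (6 bits)
  11 -> 111111111110 (12 bits)
Total length = 12 + 11 + 12 + 6 + 12 = 53 bits.

Unary([11, 10, 11, 5, 11]) = 11111111111011111111110111111111110111110111111111110 (53 bits)


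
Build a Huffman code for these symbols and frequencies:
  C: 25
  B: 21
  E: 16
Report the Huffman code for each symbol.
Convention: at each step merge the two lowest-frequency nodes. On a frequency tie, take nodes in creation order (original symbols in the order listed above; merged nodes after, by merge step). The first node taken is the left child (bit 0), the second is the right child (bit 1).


Huffman tree construction:
Step 1: Merge E(16) + B(21) = 37
Step 2: Merge C(25) + (E+B)(37) = 62
Read each symbol's code off the tree from the root (left child = 0, right child = 1).

Codes:
  C: 0 (length 1)
  B: 11 (length 2)
  E: 10 (length 2)
Average code length: 99/62 = 1.5968 bits/symbol


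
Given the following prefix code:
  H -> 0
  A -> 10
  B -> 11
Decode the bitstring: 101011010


Decoding step by step:
Bits 10 -> A
Bits 10 -> A
Bits 11 -> B
Bits 0 -> H
Bits 10 -> A


Decoded message: AABHA


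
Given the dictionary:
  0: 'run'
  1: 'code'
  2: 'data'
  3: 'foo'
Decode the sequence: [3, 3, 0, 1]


Look up each index in the dictionary:
  3 -> 'foo'
  3 -> 'foo'
  0 -> 'run'
  1 -> 'code'

Decoded: "foo foo run code"


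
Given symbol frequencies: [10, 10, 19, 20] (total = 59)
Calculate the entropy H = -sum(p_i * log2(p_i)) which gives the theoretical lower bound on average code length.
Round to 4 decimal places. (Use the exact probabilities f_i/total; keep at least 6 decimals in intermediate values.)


Per-symbol terms -p_i * log2(p_i) with p_i = f_i/59:
  p = 10/59 = 0.169492: log2(p) = -2.560715, -p*log2(p) = 0.434019
  p = 10/59 = 0.169492: log2(p) = -2.560715, -p*log2(p) = 0.434019
  p = 19/59 = 0.322034: log2(p) = -1.634716, -p*log2(p) = 0.526434
  p = 20/59 = 0.338983: log2(p) = -1.560715, -p*log2(p) = 0.529056
H = 0.434019 + 0.434019 + 0.526434 + 0.529056 = 1.923528

H = 1.9235 bits/symbol


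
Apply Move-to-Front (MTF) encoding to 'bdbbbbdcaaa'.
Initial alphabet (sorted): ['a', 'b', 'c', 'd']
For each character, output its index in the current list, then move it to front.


MTF encoding:
'b': index 1 in ['a', 'b', 'c', 'd'] -> ['b', 'a', 'c', 'd']
'd': index 3 in ['b', 'a', 'c', 'd'] -> ['d', 'b', 'a', 'c']
'b': index 1 in ['d', 'b', 'a', 'c'] -> ['b', 'd', 'a', 'c']
'b': index 0 in ['b', 'd', 'a', 'c'] -> ['b', 'd', 'a', 'c']
'b': index 0 in ['b', 'd', 'a', 'c'] -> ['b', 'd', 'a', 'c']
'b': index 0 in ['b', 'd', 'a', 'c'] -> ['b', 'd', 'a', 'c']
'd': index 1 in ['b', 'd', 'a', 'c'] -> ['d', 'b', 'a', 'c']
'c': index 3 in ['d', 'b', 'a', 'c'] -> ['c', 'd', 'b', 'a']
'a': index 3 in ['c', 'd', 'b', 'a'] -> ['a', 'c', 'd', 'b']
'a': index 0 in ['a', 'c', 'd', 'b'] -> ['a', 'c', 'd', 'b']
'a': index 0 in ['a', 'c', 'd', 'b'] -> ['a', 'c', 'd', 'b']


Output: [1, 3, 1, 0, 0, 0, 1, 3, 3, 0, 0]


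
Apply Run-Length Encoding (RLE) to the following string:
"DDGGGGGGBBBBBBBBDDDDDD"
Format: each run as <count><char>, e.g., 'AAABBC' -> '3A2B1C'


Scanning runs left to right:
  i=0: run of 'D' x 2 -> '2D'
  i=2: run of 'G' x 6 -> '6G'
  i=8: run of 'B' x 8 -> '8B'
  i=16: run of 'D' x 6 -> '6D'

RLE = 2D6G8B6D


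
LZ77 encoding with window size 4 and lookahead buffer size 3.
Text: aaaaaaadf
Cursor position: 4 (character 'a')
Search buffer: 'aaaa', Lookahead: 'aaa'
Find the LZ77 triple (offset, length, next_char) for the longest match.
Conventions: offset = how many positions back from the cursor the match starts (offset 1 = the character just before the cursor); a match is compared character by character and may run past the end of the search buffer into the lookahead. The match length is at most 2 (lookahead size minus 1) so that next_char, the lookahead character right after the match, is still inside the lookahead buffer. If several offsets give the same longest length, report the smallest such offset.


Try each offset into the search buffer:
  offset=1 (pos 3, char 'a'): match length 2
  offset=2 (pos 2, char 'a'): match length 2
  offset=3 (pos 1, char 'a'): match length 2
  offset=4 (pos 0, char 'a'): match length 2
Longest match has length 2, found at offsets 1, 2, 3, 4; take the smallest, offset 1.
next_char = character at position 4 + 2 = 6 -> 'a'

Best match: offset=1, length=2 (matching 'aa' starting at position 3)
LZ77 triple: (1, 2, 'a')


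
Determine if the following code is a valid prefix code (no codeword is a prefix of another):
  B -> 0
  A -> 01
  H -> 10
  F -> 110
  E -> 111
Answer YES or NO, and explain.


Checking each pair (does one codeword prefix another?):
  B='0' vs A='01': prefix -- VIOLATION

NO -- this is NOT a valid prefix code. B (0) is a prefix of A (01).


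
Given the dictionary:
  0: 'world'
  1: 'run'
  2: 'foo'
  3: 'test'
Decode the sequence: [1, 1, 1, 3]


Look up each index in the dictionary:
  1 -> 'run'
  1 -> 'run'
  1 -> 'run'
  3 -> 'test'

Decoded: "run run run test"


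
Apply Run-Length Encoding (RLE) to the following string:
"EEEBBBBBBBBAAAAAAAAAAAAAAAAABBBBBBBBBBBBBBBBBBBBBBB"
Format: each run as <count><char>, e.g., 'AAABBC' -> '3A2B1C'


Scanning runs left to right:
  i=0: run of 'E' x 3 -> '3E'
  i=3: run of 'B' x 8 -> '8B'
  i=11: run of 'A' x 17 -> '17A'
  i=28: run of 'B' x 23 -> '23B'

RLE = 3E8B17A23B


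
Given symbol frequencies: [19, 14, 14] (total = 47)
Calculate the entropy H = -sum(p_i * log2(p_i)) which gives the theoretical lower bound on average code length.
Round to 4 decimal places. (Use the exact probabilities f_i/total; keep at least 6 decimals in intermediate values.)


Per-symbol terms -p_i * log2(p_i) with p_i = f_i/47:
  p = 19/47 = 0.404255: log2(p) = -1.306661, -p*log2(p) = 0.528225
  p = 14/47 = 0.297872: log2(p) = -1.747234, -p*log2(p) = 0.520453
  p = 14/47 = 0.297872: log2(p) = -1.747234, -p*log2(p) = 0.520453
H = 0.528225 + 0.520453 + 0.520453 = 1.569131

H = 1.5691 bits/symbol


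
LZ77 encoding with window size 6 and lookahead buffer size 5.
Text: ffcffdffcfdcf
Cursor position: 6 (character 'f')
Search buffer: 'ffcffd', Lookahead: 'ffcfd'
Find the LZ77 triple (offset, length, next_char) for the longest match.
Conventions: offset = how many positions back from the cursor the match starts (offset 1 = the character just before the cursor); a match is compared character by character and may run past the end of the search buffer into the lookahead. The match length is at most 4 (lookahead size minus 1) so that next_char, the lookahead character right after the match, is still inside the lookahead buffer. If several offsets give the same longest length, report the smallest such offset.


Try each offset into the search buffer:
  offset=1 (pos 5, char 'd'): match length 0
  offset=2 (pos 4, char 'f'): match length 1
  offset=3 (pos 3, char 'f'): match length 2
  offset=4 (pos 2, char 'c'): match length 0
  offset=5 (pos 1, char 'f'): match length 1
  offset=6 (pos 0, char 'f'): match length 4
Longest match has length 4 at offset 6.
next_char = character at position 6 + 4 = 10 -> 'd'

Best match: offset=6, length=4 (matching 'ffcf' starting at position 0)
LZ77 triple: (6, 4, 'd')


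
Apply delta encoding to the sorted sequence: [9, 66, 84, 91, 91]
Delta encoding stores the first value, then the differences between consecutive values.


First value: 9
Deltas:
  66 - 9 = 57
  84 - 66 = 18
  91 - 84 = 7
  91 - 91 = 0


Delta encoded: [9, 57, 18, 7, 0]


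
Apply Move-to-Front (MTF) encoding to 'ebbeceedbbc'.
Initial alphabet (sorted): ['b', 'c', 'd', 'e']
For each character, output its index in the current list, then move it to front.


MTF encoding:
'e': index 3 in ['b', 'c', 'd', 'e'] -> ['e', 'b', 'c', 'd']
'b': index 1 in ['e', 'b', 'c', 'd'] -> ['b', 'e', 'c', 'd']
'b': index 0 in ['b', 'e', 'c', 'd'] -> ['b', 'e', 'c', 'd']
'e': index 1 in ['b', 'e', 'c', 'd'] -> ['e', 'b', 'c', 'd']
'c': index 2 in ['e', 'b', 'c', 'd'] -> ['c', 'e', 'b', 'd']
'e': index 1 in ['c', 'e', 'b', 'd'] -> ['e', 'c', 'b', 'd']
'e': index 0 in ['e', 'c', 'b', 'd'] -> ['e', 'c', 'b', 'd']
'd': index 3 in ['e', 'c', 'b', 'd'] -> ['d', 'e', 'c', 'b']
'b': index 3 in ['d', 'e', 'c', 'b'] -> ['b', 'd', 'e', 'c']
'b': index 0 in ['b', 'd', 'e', 'c'] -> ['b', 'd', 'e', 'c']
'c': index 3 in ['b', 'd', 'e', 'c'] -> ['c', 'b', 'd', 'e']


Output: [3, 1, 0, 1, 2, 1, 0, 3, 3, 0, 3]


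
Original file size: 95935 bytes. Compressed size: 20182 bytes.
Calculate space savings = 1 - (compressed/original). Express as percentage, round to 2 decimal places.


ratio = compressed/original = 20182/95935 = 0.210372
savings = 1 - ratio = 1 - 0.210372 = 0.789628
as a percentage: 0.789628 * 100 = 78.96%

Space savings = 1 - 20182/95935 = 78.96%


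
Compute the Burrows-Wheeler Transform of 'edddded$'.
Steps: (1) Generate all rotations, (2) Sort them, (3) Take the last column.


Rotations (sorted):
  0: $edddded -> last char: d
  1: d$edddde -> last char: e
  2: dddded$e -> last char: e
  3: ddded$ed -> last char: d
  4: dded$edd -> last char: d
  5: ded$eddd -> last char: d
  6: ed$edddd -> last char: d
  7: edddded$ -> last char: $


BWT = deedddd$


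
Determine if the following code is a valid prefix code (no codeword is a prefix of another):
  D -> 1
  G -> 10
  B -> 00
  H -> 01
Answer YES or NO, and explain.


Checking each pair (does one codeword prefix another?):
  D='1' vs G='10': prefix -- VIOLATION

NO -- this is NOT a valid prefix code. D (1) is a prefix of G (10).


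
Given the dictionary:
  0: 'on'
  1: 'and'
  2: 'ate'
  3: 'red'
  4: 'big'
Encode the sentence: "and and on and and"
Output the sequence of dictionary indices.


Look up each word in the dictionary:
  'and' -> 1
  'and' -> 1
  'on' -> 0
  'and' -> 1
  'and' -> 1

Encoded: [1, 1, 0, 1, 1]


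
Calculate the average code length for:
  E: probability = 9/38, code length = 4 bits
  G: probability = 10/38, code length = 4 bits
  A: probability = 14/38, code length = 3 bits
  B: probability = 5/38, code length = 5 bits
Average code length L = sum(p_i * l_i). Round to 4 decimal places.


Weighted contributions p_i * l_i:
  E: (9/38) * 4 = 36/38
  G: (10/38) * 4 = 40/38
  A: (14/38) * 3 = 42/38
  B: (5/38) * 5 = 25/38
Sum = (36 + 40 + 42 + 25)/38 = 143/38

L = 143/38 = 3.7632 bits/symbol


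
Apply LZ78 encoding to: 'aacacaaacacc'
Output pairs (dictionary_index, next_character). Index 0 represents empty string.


LZ78 encoding steps:
Dictionary: {0: ''}
Step 1: w='' (idx 0), next='a' -> output (0, 'a'), add 'a' as idx 1
Step 2: w='a' (idx 1), next='c' -> output (1, 'c'), add 'ac' as idx 2
Step 3: w='ac' (idx 2), next='a' -> output (2, 'a'), add 'aca' as idx 3
Step 4: w='a' (idx 1), next='a' -> output (1, 'a'), add 'aa' as idx 4
Step 5: w='' (idx 0), next='c' -> output (0, 'c'), add 'c' as idx 5
Step 6: w='ac' (idx 2), next='c' -> output (2, 'c'), add 'acc' as idx 6


Encoded: [(0, 'a'), (1, 'c'), (2, 'a'), (1, 'a'), (0, 'c'), (2, 'c')]


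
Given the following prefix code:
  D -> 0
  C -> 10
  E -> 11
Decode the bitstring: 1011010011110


Decoding step by step:
Bits 10 -> C
Bits 11 -> E
Bits 0 -> D
Bits 10 -> C
Bits 0 -> D
Bits 11 -> E
Bits 11 -> E
Bits 0 -> D


Decoded message: CEDCDEED


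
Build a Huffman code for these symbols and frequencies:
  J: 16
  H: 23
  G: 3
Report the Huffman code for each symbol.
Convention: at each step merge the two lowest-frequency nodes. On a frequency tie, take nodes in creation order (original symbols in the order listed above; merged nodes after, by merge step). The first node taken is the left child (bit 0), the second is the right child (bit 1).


Huffman tree construction:
Step 1: Merge G(3) + J(16) = 19
Step 2: Merge (G+J)(19) + H(23) = 42
Read each symbol's code off the tree from the root (left child = 0, right child = 1).

Codes:
  J: 01 (length 2)
  H: 1 (length 1)
  G: 00 (length 2)
Average code length: 61/42 = 1.4524 bits/symbol


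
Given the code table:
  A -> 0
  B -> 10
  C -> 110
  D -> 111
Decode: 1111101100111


Decoding:
111 -> D
110 -> C
110 -> C
0 -> A
111 -> D


Result: DCCAD


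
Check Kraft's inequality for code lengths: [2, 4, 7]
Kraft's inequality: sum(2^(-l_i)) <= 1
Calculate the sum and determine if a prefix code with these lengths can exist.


Sum = 2^(-2) + 2^(-4) + 2^(-7)
    = 0.25 + 0.0625 + 0.0078125
    = 41/128 = 0.3203125
Since 0.3203125 <= 1, Kraft's inequality IS satisfied.
A prefix code with these lengths CAN exist.

Kraft sum = 0.3203125. Satisfied.


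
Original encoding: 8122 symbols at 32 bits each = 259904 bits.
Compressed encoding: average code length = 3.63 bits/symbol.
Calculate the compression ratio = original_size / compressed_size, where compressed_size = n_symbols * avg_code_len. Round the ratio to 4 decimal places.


original_size = n_symbols * orig_bits = 8122 * 32 = 259904 bits
compressed_size = n_symbols * avg_code_len = 8122 * 3.63 = 29482.86 bits
ratio = original_size / compressed_size = 259904 / 29482.86 = 8.8154

Compression ratio = 8.8154


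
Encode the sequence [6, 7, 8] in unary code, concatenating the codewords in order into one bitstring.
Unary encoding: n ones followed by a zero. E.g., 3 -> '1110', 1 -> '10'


Encode each number as n ones followed by a terminating 0:
  6 -> 1111110 (7 bits)
  7 -> 11111110 (8 bits)
  8 -> 111111110 (9 bits)
Total length = 7 + 8 + 9 = 24 bits.

Unary([6, 7, 8]) = 111111011111110111111110 (24 bits)


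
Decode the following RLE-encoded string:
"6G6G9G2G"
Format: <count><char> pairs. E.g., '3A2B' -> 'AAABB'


Expanding each <count><char> pair:
  6G -> 'GGGGGG'
  6G -> 'GGGGGG'
  9G -> 'GGGGGGGGG'
  2G -> 'GG'

Decoded = GGGGGGGGGGGGGGGGGGGGGGG


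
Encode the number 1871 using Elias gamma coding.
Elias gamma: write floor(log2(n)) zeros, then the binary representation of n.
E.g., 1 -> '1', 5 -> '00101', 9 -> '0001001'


num_bits = floor(log2(1871)) + 1 = 11
leading_zeros = num_bits - 1 = 10
binary(1871) = 11101001111

Elias gamma(1871) = '0000000000' + '11101001111' = 000000000011101001111 (21 bits)


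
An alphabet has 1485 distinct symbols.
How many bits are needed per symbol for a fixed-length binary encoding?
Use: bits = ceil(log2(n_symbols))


log2(1485) = 10.5362
Bracket: 2^10 = 1024 < 1485 <= 2^11 = 2048
So ceil(log2(1485)) = 11

bits = ceil(log2(1485)) = ceil(10.5362) = 11 bits


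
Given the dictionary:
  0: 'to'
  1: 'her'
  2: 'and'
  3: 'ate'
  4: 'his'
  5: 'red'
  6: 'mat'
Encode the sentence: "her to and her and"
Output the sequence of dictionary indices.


Look up each word in the dictionary:
  'her' -> 1
  'to' -> 0
  'and' -> 2
  'her' -> 1
  'and' -> 2

Encoded: [1, 0, 2, 1, 2]


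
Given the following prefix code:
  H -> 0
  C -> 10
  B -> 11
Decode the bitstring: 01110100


Decoding step by step:
Bits 0 -> H
Bits 11 -> B
Bits 10 -> C
Bits 10 -> C
Bits 0 -> H


Decoded message: HBCCH


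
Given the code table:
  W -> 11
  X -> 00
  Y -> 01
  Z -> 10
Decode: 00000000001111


Decoding:
00 -> X
00 -> X
00 -> X
00 -> X
00 -> X
11 -> W
11 -> W


Result: XXXXXWW


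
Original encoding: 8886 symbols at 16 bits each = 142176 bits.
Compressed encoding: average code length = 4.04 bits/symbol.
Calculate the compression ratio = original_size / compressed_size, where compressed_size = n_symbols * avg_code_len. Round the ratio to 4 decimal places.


original_size = n_symbols * orig_bits = 8886 * 16 = 142176 bits
compressed_size = n_symbols * avg_code_len = 8886 * 4.04 = 35899.44 bits
ratio = original_size / compressed_size = 142176 / 35899.44 = 3.9604

Compression ratio = 3.9604


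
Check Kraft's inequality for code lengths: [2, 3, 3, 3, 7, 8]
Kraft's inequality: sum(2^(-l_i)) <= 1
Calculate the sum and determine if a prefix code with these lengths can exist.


Sum = 2^(-2) + 2^(-3) + 2^(-3) + 2^(-3) + 2^(-7) + 2^(-8)
    = 0.25 + 0.125 + 0.125 + 0.125 + 0.0078125 + 0.00390625
    = 163/256 = 0.63671875
Since 0.63671875 <= 1, Kraft's inequality IS satisfied.
A prefix code with these lengths CAN exist.

Kraft sum = 0.63671875. Satisfied.


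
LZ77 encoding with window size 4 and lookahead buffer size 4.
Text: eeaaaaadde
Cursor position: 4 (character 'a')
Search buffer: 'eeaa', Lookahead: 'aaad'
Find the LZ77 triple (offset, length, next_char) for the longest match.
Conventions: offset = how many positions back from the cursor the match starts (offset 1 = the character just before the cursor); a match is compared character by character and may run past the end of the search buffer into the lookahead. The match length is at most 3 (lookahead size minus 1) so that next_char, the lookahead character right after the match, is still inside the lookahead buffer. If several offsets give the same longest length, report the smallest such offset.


Try each offset into the search buffer:
  offset=1 (pos 3, char 'a'): match length 3
  offset=2 (pos 2, char 'a'): match length 3
  offset=3 (pos 1, char 'e'): match length 0
  offset=4 (pos 0, char 'e'): match length 0
Longest match has length 3, found at offsets 1, 2; take the smallest, offset 1.
next_char = character at position 4 + 3 = 7 -> 'd'

Best match: offset=1, length=3 (matching 'aaa' starting at position 3)
LZ77 triple: (1, 3, 'd')


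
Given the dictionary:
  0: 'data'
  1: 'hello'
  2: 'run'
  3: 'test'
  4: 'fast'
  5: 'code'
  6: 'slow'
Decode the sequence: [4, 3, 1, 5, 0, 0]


Look up each index in the dictionary:
  4 -> 'fast'
  3 -> 'test'
  1 -> 'hello'
  5 -> 'code'
  0 -> 'data'
  0 -> 'data'

Decoded: "fast test hello code data data"


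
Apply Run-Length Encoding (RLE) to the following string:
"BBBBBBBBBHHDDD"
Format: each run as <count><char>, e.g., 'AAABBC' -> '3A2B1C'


Scanning runs left to right:
  i=0: run of 'B' x 9 -> '9B'
  i=9: run of 'H' x 2 -> '2H'
  i=11: run of 'D' x 3 -> '3D'

RLE = 9B2H3D


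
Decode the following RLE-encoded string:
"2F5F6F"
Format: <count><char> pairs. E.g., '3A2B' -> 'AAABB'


Expanding each <count><char> pair:
  2F -> 'FF'
  5F -> 'FFFFF'
  6F -> 'FFFFFF'

Decoded = FFFFFFFFFFFFF


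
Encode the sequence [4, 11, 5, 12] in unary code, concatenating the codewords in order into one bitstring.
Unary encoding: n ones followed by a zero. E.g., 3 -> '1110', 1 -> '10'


Encode each number as n ones followed by a terminating 0:
  4 -> 11110 (5 bits)
  11 -> 111111111110 (12 bits)
  5 -> 111110 (6 bits)
  12 -> 1111111111110 (13 bits)
Total length = 5 + 12 + 6 + 13 = 36 bits.

Unary([4, 11, 5, 12]) = 111101111111111101111101111111111110 (36 bits)


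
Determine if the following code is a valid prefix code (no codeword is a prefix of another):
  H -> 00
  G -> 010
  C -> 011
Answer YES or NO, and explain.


Checking each pair (does one codeword prefix another?):
  H='00' vs G='010': no prefix
  H='00' vs C='011': no prefix
  G='010' vs H='00': no prefix
  G='010' vs C='011': no prefix
  C='011' vs H='00': no prefix
  C='011' vs G='010': no prefix
No violation found over all pairs.

YES -- this is a valid prefix code. No codeword is a prefix of any other codeword.


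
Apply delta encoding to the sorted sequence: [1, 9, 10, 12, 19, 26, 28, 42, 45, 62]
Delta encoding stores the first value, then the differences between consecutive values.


First value: 1
Deltas:
  9 - 1 = 8
  10 - 9 = 1
  12 - 10 = 2
  19 - 12 = 7
  26 - 19 = 7
  28 - 26 = 2
  42 - 28 = 14
  45 - 42 = 3
  62 - 45 = 17


Delta encoded: [1, 8, 1, 2, 7, 7, 2, 14, 3, 17]


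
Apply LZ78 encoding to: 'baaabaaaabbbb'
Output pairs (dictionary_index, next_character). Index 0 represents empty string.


LZ78 encoding steps:
Dictionary: {0: ''}
Step 1: w='' (idx 0), next='b' -> output (0, 'b'), add 'b' as idx 1
Step 2: w='' (idx 0), next='a' -> output (0, 'a'), add 'a' as idx 2
Step 3: w='a' (idx 2), next='a' -> output (2, 'a'), add 'aa' as idx 3
Step 4: w='b' (idx 1), next='a' -> output (1, 'a'), add 'ba' as idx 4
Step 5: w='aa' (idx 3), next='a' -> output (3, 'a'), add 'aaa' as idx 5
Step 6: w='b' (idx 1), next='b' -> output (1, 'b'), add 'bb' as idx 6
Step 7: w='bb' (idx 6), end of input -> output (6, '')


Encoded: [(0, 'b'), (0, 'a'), (2, 'a'), (1, 'a'), (3, 'a'), (1, 'b'), (6, '')]


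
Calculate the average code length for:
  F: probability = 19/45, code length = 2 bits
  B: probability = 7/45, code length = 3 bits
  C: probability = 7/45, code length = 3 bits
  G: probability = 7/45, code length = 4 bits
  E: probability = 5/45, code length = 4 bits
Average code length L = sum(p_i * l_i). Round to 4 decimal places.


Weighted contributions p_i * l_i:
  F: (19/45) * 2 = 38/45
  B: (7/45) * 3 = 21/45
  C: (7/45) * 3 = 21/45
  G: (7/45) * 4 = 28/45
  E: (5/45) * 4 = 20/45
Sum = (38 + 21 + 21 + 28 + 20)/45 = 128/45

L = 128/45 = 2.8444 bits/symbol


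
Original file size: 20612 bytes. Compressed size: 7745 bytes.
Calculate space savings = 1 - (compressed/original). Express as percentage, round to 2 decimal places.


ratio = compressed/original = 7745/20612 = 0.375752
savings = 1 - ratio = 1 - 0.375752 = 0.624248
as a percentage: 0.624248 * 100 = 62.42%

Space savings = 1 - 7745/20612 = 62.42%


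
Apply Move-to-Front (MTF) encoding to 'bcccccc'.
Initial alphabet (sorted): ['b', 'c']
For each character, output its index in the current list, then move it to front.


MTF encoding:
'b': index 0 in ['b', 'c'] -> ['b', 'c']
'c': index 1 in ['b', 'c'] -> ['c', 'b']
'c': index 0 in ['c', 'b'] -> ['c', 'b']
'c': index 0 in ['c', 'b'] -> ['c', 'b']
'c': index 0 in ['c', 'b'] -> ['c', 'b']
'c': index 0 in ['c', 'b'] -> ['c', 'b']
'c': index 0 in ['c', 'b'] -> ['c', 'b']


Output: [0, 1, 0, 0, 0, 0, 0]


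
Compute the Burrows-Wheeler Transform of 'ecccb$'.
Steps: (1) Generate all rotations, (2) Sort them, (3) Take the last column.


Rotations (sorted):
  0: $ecccb -> last char: b
  1: b$eccc -> last char: c
  2: cb$ecc -> last char: c
  3: ccb$ec -> last char: c
  4: cccb$e -> last char: e
  5: ecccb$ -> last char: $


BWT = bccce$


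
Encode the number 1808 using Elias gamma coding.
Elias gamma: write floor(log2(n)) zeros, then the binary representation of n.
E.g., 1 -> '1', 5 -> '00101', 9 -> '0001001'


num_bits = floor(log2(1808)) + 1 = 11
leading_zeros = num_bits - 1 = 10
binary(1808) = 11100010000

Elias gamma(1808) = '0000000000' + '11100010000' = 000000000011100010000 (21 bits)


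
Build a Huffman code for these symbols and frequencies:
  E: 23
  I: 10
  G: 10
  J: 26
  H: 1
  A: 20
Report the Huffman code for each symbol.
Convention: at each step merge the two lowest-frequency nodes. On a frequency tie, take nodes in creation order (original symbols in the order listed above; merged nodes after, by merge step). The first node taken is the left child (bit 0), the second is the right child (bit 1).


Huffman tree construction:
Step 1: Merge H(1) + I(10) = 11
Step 2: Merge G(10) + (H+I)(11) = 21
Step 3: Merge A(20) + (G+(H+I))(21) = 41
Step 4: Merge E(23) + J(26) = 49
Step 5: Merge (A+(G+(H+I)))(41) + (E+J)(49) = 90
Read each symbol's code off the tree from the root (left child = 0, right child = 1).

Codes:
  E: 10 (length 2)
  I: 0111 (length 4)
  G: 010 (length 3)
  J: 11 (length 2)
  H: 0110 (length 4)
  A: 00 (length 2)
Average code length: 212/90 = 2.3556 bits/symbol


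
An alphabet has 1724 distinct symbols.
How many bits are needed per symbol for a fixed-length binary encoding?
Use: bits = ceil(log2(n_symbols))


log2(1724) = 10.7515
Bracket: 2^10 = 1024 < 1724 <= 2^11 = 2048
So ceil(log2(1724)) = 11

bits = ceil(log2(1724)) = ceil(10.7515) = 11 bits


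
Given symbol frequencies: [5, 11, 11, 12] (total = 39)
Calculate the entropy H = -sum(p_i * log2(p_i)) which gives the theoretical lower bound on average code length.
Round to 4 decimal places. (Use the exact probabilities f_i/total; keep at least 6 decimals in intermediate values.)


Per-symbol terms -p_i * log2(p_i) with p_i = f_i/39:
  p = 5/39 = 0.128205: log2(p) = -2.963474, -p*log2(p) = 0.379933
  p = 11/39 = 0.282051: log2(p) = -1.825971, -p*log2(p) = 0.515017
  p = 11/39 = 0.282051: log2(p) = -1.825971, -p*log2(p) = 0.515017
  p = 12/39 = 0.307692: log2(p) = -1.700440, -p*log2(p) = 0.523212
H = 0.379933 + 0.515017 + 0.515017 + 0.523212 = 1.933179

H = 1.9332 bits/symbol


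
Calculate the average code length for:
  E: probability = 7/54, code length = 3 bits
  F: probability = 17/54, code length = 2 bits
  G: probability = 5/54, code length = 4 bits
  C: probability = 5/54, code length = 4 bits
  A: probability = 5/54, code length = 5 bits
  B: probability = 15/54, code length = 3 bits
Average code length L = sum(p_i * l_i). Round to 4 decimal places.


Weighted contributions p_i * l_i:
  E: (7/54) * 3 = 21/54
  F: (17/54) * 2 = 34/54
  G: (5/54) * 4 = 20/54
  C: (5/54) * 4 = 20/54
  A: (5/54) * 5 = 25/54
  B: (15/54) * 3 = 45/54
Sum = (21 + 34 + 20 + 20 + 25 + 45)/54 = 165/54

L = 165/54 = 3.0556 bits/symbol


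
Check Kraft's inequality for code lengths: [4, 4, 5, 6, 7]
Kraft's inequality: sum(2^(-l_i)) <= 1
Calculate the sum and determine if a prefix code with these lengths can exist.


Sum = 2^(-4) + 2^(-4) + 2^(-5) + 2^(-6) + 2^(-7)
    = 0.0625 + 0.0625 + 0.03125 + 0.015625 + 0.0078125
    = 23/128 = 0.1796875
Since 0.1796875 <= 1, Kraft's inequality IS satisfied.
A prefix code with these lengths CAN exist.

Kraft sum = 0.1796875. Satisfied.


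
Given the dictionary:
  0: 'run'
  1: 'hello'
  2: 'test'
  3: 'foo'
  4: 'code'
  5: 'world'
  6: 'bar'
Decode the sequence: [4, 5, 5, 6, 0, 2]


Look up each index in the dictionary:
  4 -> 'code'
  5 -> 'world'
  5 -> 'world'
  6 -> 'bar'
  0 -> 'run'
  2 -> 'test'

Decoded: "code world world bar run test"


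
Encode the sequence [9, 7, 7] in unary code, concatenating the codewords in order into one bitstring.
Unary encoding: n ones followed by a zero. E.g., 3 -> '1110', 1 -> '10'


Encode each number as n ones followed by a terminating 0:
  9 -> 1111111110 (10 bits)
  7 -> 11111110 (8 bits)
  7 -> 11111110 (8 bits)
Total length = 10 + 8 + 8 = 26 bits.

Unary([9, 7, 7]) = 11111111101111111011111110 (26 bits)


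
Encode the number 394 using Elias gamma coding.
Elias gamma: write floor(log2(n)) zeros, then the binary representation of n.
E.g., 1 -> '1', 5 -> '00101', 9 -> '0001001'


num_bits = floor(log2(394)) + 1 = 9
leading_zeros = num_bits - 1 = 8
binary(394) = 110001010

Elias gamma(394) = '00000000' + '110001010' = 00000000110001010 (17 bits)


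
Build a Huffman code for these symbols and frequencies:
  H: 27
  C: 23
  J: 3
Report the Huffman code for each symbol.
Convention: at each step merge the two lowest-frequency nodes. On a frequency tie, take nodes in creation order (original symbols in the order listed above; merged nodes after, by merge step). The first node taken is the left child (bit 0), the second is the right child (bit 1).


Huffman tree construction:
Step 1: Merge J(3) + C(23) = 26
Step 2: Merge (J+C)(26) + H(27) = 53
Read each symbol's code off the tree from the root (left child = 0, right child = 1).

Codes:
  H: 1 (length 1)
  C: 01 (length 2)
  J: 00 (length 2)
Average code length: 79/53 = 1.4906 bits/symbol


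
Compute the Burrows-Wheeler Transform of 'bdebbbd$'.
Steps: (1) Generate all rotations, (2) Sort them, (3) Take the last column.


Rotations (sorted):
  0: $bdebbbd -> last char: d
  1: bbbd$bde -> last char: e
  2: bbd$bdeb -> last char: b
  3: bd$bdebb -> last char: b
  4: bdebbbd$ -> last char: $
  5: d$bdebbb -> last char: b
  6: debbbd$b -> last char: b
  7: ebbbd$bd -> last char: d


BWT = debb$bbd


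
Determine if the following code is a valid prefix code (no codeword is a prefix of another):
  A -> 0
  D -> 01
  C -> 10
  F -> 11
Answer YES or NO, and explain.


Checking each pair (does one codeword prefix another?):
  A='0' vs D='01': prefix -- VIOLATION

NO -- this is NOT a valid prefix code. A (0) is a prefix of D (01).


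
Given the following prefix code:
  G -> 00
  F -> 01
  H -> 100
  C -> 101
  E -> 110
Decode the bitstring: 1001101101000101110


Decoding step by step:
Bits 100 -> H
Bits 110 -> E
Bits 110 -> E
Bits 100 -> H
Bits 01 -> F
Bits 01 -> F
Bits 110 -> E


Decoded message: HEEHFFE


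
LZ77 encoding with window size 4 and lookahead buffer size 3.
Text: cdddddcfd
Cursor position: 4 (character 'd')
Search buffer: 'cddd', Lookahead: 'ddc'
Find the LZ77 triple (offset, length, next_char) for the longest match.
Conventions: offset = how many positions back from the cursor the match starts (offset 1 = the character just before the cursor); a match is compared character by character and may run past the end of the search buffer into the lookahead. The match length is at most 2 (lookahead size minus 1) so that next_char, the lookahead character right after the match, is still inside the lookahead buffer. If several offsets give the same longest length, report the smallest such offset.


Try each offset into the search buffer:
  offset=1 (pos 3, char 'd'): match length 2
  offset=2 (pos 2, char 'd'): match length 2
  offset=3 (pos 1, char 'd'): match length 2
  offset=4 (pos 0, char 'c'): match length 0
Longest match has length 2, found at offsets 1, 2, 3; take the smallest, offset 1.
next_char = character at position 4 + 2 = 6 -> 'c'

Best match: offset=1, length=2 (matching 'dd' starting at position 3)
LZ77 triple: (1, 2, 'c')


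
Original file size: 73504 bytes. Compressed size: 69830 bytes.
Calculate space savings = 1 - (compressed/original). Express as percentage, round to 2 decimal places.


ratio = compressed/original = 69830/73504 = 0.950016
savings = 1 - ratio = 1 - 0.950016 = 0.049984
as a percentage: 0.049984 * 100 = 5.0%

Space savings = 1 - 69830/73504 = 5.0%


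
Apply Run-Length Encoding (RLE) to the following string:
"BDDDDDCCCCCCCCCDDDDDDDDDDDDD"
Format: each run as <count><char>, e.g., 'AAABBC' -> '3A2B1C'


Scanning runs left to right:
  i=0: run of 'B' x 1 -> '1B'
  i=1: run of 'D' x 5 -> '5D'
  i=6: run of 'C' x 9 -> '9C'
  i=15: run of 'D' x 13 -> '13D'

RLE = 1B5D9C13D


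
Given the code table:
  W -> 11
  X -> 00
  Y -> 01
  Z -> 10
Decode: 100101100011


Decoding:
10 -> Z
01 -> Y
01 -> Y
10 -> Z
00 -> X
11 -> W


Result: ZYYZXW


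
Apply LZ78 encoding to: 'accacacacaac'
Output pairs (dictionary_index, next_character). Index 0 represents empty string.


LZ78 encoding steps:
Dictionary: {0: ''}
Step 1: w='' (idx 0), next='a' -> output (0, 'a'), add 'a' as idx 1
Step 2: w='' (idx 0), next='c' -> output (0, 'c'), add 'c' as idx 2
Step 3: w='c' (idx 2), next='a' -> output (2, 'a'), add 'ca' as idx 3
Step 4: w='ca' (idx 3), next='c' -> output (3, 'c'), add 'cac' as idx 4
Step 5: w='a' (idx 1), next='c' -> output (1, 'c'), add 'ac' as idx 5
Step 6: w='a' (idx 1), next='a' -> output (1, 'a'), add 'aa' as idx 6
Step 7: w='c' (idx 2), end of input -> output (2, '')


Encoded: [(0, 'a'), (0, 'c'), (2, 'a'), (3, 'c'), (1, 'c'), (1, 'a'), (2, '')]


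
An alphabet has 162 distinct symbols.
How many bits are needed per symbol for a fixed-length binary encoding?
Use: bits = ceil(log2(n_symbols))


log2(162) = 7.3399
Bracket: 2^7 = 128 < 162 <= 2^8 = 256
So ceil(log2(162)) = 8

bits = ceil(log2(162)) = ceil(7.3399) = 8 bits


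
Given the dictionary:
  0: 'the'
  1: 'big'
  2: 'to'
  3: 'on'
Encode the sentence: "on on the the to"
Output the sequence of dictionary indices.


Look up each word in the dictionary:
  'on' -> 3
  'on' -> 3
  'the' -> 0
  'the' -> 0
  'to' -> 2

Encoded: [3, 3, 0, 0, 2]


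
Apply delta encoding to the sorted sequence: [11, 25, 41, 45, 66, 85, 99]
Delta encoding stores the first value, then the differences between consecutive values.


First value: 11
Deltas:
  25 - 11 = 14
  41 - 25 = 16
  45 - 41 = 4
  66 - 45 = 21
  85 - 66 = 19
  99 - 85 = 14


Delta encoded: [11, 14, 16, 4, 21, 19, 14]


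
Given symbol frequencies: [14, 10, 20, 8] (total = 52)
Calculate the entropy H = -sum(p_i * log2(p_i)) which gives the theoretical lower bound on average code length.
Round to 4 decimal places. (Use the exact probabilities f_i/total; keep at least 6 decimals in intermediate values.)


Per-symbol terms -p_i * log2(p_i) with p_i = f_i/52:
  p = 14/52 = 0.269231: log2(p) = -1.893085, -p*log2(p) = 0.509677
  p = 10/52 = 0.192308: log2(p) = -2.378512, -p*log2(p) = 0.457406
  p = 20/52 = 0.384615: log2(p) = -1.378512, -p*log2(p) = 0.530197
  p = 8/52 = 0.153846: log2(p) = -2.700440, -p*log2(p) = 0.415452
H = 0.509677 + 0.457406 + 0.530197 + 0.415452 = 1.912732

H = 1.9127 bits/symbol


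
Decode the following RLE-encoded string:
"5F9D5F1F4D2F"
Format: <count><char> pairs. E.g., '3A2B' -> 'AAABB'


Expanding each <count><char> pair:
  5F -> 'FFFFF'
  9D -> 'DDDDDDDDD'
  5F -> 'FFFFF'
  1F -> 'F'
  4D -> 'DDDD'
  2F -> 'FF'

Decoded = FFFFFDDDDDDDDDFFFFFFDDDDFF


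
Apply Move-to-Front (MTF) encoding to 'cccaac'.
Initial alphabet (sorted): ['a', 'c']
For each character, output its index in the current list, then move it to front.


MTF encoding:
'c': index 1 in ['a', 'c'] -> ['c', 'a']
'c': index 0 in ['c', 'a'] -> ['c', 'a']
'c': index 0 in ['c', 'a'] -> ['c', 'a']
'a': index 1 in ['c', 'a'] -> ['a', 'c']
'a': index 0 in ['a', 'c'] -> ['a', 'c']
'c': index 1 in ['a', 'c'] -> ['c', 'a']


Output: [1, 0, 0, 1, 0, 1]


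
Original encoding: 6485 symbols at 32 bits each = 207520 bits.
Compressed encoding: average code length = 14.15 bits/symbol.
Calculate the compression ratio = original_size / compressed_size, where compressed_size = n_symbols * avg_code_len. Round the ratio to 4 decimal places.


original_size = n_symbols * orig_bits = 6485 * 32 = 207520 bits
compressed_size = n_symbols * avg_code_len = 6485 * 14.15 = 91762.75 bits
ratio = original_size / compressed_size = 207520 / 91762.75 = 2.2615

Compression ratio = 2.2615


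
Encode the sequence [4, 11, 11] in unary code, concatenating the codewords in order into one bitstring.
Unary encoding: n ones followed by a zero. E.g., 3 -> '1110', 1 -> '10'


Encode each number as n ones followed by a terminating 0:
  4 -> 11110 (5 bits)
  11 -> 111111111110 (12 bits)
  11 -> 111111111110 (12 bits)
Total length = 5 + 12 + 12 = 29 bits.

Unary([4, 11, 11]) = 11110111111111110111111111110 (29 bits)


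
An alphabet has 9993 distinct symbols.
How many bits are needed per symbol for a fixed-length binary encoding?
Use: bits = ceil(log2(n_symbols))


log2(9993) = 13.2867
Bracket: 2^13 = 8192 < 9993 <= 2^14 = 16384
So ceil(log2(9993)) = 14

bits = ceil(log2(9993)) = ceil(13.2867) = 14 bits


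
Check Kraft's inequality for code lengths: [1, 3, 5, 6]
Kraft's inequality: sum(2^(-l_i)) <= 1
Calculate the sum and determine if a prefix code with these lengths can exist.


Sum = 2^(-1) + 2^(-3) + 2^(-5) + 2^(-6)
    = 0.5 + 0.125 + 0.03125 + 0.015625
    = 43/64 = 0.671875
Since 0.671875 <= 1, Kraft's inequality IS satisfied.
A prefix code with these lengths CAN exist.

Kraft sum = 0.671875. Satisfied.


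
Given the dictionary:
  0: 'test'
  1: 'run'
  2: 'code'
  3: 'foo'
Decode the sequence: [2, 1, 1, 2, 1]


Look up each index in the dictionary:
  2 -> 'code'
  1 -> 'run'
  1 -> 'run'
  2 -> 'code'
  1 -> 'run'

Decoded: "code run run code run"


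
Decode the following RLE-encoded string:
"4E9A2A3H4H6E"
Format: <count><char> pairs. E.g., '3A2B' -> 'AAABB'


Expanding each <count><char> pair:
  4E -> 'EEEE'
  9A -> 'AAAAAAAAA'
  2A -> 'AA'
  3H -> 'HHH'
  4H -> 'HHHH'
  6E -> 'EEEEEE'

Decoded = EEEEAAAAAAAAAAAHHHHHHHEEEEEE
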